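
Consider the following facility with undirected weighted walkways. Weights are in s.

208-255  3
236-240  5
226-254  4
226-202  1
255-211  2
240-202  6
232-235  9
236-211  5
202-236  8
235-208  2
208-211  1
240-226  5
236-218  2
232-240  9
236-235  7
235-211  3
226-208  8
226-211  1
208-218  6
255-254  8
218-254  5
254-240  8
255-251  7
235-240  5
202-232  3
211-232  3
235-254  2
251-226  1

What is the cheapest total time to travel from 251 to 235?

5 s

Running Dijkstra from 251:
251: 0
226: 1  (via 251)
211: 2  (via 226)
202: 2  (via 226)
208: 3  (via 211)
255: 4  (via 211)
232: 5  (via 211)
254: 5  (via 226)
235: 5  (via 211)
Shortest route: 251 → 226 → 211 → 235 = 5 s.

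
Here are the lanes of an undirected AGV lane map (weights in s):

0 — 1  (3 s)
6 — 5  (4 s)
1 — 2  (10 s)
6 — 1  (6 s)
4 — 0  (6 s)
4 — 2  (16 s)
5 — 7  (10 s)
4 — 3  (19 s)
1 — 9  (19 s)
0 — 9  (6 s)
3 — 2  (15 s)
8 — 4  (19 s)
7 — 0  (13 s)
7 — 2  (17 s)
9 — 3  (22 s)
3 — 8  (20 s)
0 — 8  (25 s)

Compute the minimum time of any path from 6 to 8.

34 s

Shortest distances from 6:
6: 0
5: 4  (via 6)
1: 6  (via 6)
0: 9  (via 1)
7: 14  (via 5)
4: 15  (via 0)
9: 15  (via 0)
2: 16  (via 1)
3: 31  (via 2)
8: 34  (via 0)
Shortest route: 6–1–0–8 = 34 s.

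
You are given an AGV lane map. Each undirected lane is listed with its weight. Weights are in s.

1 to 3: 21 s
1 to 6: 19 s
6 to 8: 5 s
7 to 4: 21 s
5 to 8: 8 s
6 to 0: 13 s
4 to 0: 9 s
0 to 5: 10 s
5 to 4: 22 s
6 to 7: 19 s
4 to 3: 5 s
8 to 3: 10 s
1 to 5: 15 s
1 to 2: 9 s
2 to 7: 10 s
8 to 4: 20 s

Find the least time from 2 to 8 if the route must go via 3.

Best 2 to 3: 2–1–3 costing 30
Best 3 to 8: 3–8 costing 10
Total via 3: 30 + 10 = 40 s.

40 s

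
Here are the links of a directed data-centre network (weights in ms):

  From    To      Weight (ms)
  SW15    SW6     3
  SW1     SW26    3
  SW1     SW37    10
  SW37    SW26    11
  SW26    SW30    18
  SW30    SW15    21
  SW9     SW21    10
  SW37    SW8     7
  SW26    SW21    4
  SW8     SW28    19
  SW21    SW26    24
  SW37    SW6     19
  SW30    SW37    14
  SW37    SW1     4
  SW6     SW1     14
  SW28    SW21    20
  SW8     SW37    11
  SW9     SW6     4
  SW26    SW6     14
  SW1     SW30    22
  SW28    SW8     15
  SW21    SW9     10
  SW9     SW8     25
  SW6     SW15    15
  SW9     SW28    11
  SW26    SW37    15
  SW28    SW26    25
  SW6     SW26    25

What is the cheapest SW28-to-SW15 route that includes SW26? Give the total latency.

Best SW28 to SW26: SW28 → SW26 costing 25
Best SW26 to SW15: SW26 → SW6 → SW15 costing 29
Total via SW26: 25 + 29 = 54 ms.

54 ms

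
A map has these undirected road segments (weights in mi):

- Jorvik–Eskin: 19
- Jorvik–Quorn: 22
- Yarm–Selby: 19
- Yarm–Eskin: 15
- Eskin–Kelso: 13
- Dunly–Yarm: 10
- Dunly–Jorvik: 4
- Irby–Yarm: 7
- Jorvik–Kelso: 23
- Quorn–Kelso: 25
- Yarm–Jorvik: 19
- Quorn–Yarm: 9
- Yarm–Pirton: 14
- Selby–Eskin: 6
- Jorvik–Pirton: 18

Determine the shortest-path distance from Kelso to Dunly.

27 mi

Candidate routes:
Kelso - Eskin - Jorvik - Dunly: 13+19+4 = 36
Kelso - Jorvik - Dunly: 23+4 = 27
Cheapest is Kelso - Jorvik - Dunly at 27 mi.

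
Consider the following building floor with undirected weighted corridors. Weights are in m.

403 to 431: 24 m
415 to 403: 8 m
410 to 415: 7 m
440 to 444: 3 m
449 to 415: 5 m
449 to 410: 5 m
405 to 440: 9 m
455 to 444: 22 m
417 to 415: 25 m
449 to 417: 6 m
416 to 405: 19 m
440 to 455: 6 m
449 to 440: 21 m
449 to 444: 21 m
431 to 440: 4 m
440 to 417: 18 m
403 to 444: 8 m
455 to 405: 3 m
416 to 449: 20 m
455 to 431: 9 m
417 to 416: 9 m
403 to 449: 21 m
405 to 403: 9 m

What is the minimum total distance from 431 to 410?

Shortest distances from 431:
431: 0
440: 4  (via 431)
444: 7  (via 440)
455: 9  (via 431)
405: 12  (via 455)
403: 15  (via 444)
417: 22  (via 440)
415: 23  (via 403)
449: 25  (via 440)
410: 30  (via 415)
Shortest route: 431–440–444–403–415–410 = 30 m.

30 m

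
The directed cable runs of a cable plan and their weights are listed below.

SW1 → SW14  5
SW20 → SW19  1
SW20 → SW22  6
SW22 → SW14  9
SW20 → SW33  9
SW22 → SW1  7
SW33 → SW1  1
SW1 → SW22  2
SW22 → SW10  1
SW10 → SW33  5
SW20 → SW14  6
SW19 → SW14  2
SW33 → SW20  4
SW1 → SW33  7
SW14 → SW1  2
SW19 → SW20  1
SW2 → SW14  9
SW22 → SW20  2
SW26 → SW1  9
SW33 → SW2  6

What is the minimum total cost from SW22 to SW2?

12

Enumerating some paths:
SW22–SW10–SW33–SW2: 1+5+6 = 12
SW22–SW20–SW33–SW2: 2+9+6 = 17
The minimum is 12 via SW22–SW10–SW33–SW2.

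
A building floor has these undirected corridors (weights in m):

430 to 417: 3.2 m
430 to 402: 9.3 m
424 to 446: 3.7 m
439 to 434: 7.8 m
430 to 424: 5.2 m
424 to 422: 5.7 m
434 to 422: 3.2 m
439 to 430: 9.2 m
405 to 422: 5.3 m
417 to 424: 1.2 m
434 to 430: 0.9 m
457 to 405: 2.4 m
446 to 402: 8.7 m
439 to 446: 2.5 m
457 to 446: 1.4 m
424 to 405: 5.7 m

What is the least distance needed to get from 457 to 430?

Settle nodes by increasing distance from 457:
457: 0
446: 1.4  (via 457)
405: 2.4  (via 457)
439: 3.9  (via 446)
424: 5.1  (via 446)
417: 6.3  (via 424)
422: 7.7  (via 405)
430: 9.5  (via 417)
Shortest route: 457–446–424–417–430 = 9.5 m.

9.5 m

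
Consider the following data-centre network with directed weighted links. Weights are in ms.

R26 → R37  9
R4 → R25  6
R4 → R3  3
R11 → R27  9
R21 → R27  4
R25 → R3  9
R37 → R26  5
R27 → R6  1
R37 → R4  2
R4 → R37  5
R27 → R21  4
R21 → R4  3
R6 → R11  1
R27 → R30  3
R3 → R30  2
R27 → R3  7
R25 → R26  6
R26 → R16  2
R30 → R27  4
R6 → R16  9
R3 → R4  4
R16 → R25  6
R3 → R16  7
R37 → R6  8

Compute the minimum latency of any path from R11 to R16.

Candidate routes:
R11 → R27 → R6 → R16: 9+1+9 = 19
R11 → R27 → R21 → R4 → R3 → R16: 9+4+3+3+7 = 26
R11 → R27 → R3 → R16: 9+7+7 = 23
Cheapest is R11 → R27 → R6 → R16 at 19 ms.

19 ms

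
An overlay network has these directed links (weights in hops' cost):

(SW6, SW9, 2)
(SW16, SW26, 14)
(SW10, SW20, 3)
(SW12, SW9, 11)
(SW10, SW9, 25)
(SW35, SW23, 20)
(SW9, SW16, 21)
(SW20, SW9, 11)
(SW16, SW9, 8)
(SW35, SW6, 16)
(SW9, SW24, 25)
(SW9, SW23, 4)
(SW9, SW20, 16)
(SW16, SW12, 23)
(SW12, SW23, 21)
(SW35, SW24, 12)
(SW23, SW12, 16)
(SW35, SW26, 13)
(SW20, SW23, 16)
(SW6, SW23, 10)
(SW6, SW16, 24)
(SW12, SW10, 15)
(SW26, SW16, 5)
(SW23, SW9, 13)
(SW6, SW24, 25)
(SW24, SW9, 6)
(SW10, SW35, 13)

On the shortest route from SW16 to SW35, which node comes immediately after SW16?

SW12

Enumerating some paths:
SW16 - SW12 - SW10 - SW35: 23+15+13 = 51
SW16 - SW9 - SW23 - SW12 - SW10 - SW35: 8+4+16+15+13 = 56
Cheapest is SW16 - SW12 - SW10 - SW35 at 51 hops' cost.
So from SW16 the first move is to SW12.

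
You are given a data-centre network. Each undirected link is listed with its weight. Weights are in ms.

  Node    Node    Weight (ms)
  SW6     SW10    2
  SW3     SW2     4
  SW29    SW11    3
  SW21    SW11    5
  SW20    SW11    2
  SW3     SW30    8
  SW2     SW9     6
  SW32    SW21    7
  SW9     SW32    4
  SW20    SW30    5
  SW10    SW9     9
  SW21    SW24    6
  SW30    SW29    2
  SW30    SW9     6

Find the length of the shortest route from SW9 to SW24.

Candidate routes:
SW9 → SW30 → SW20 → SW11 → SW21 → SW24: 6+5+2+5+6 = 24
SW9 → SW32 → SW21 → SW24: 4+7+6 = 17
SW9 → SW30 → SW29 → SW11 → SW21 → SW24: 6+2+3+5+6 = 22
The minimum is 17 ms via SW9 → SW32 → SW21 → SW24.

17 ms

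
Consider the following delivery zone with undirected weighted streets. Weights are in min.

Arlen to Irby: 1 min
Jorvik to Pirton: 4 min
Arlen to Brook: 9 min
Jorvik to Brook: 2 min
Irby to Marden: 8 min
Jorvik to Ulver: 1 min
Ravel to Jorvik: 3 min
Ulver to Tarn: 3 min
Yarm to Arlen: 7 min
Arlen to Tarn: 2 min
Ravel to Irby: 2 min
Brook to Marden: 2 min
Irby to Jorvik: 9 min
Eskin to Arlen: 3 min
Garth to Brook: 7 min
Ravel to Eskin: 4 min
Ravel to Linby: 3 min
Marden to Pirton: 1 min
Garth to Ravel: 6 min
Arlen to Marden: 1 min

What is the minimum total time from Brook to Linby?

Running Dijkstra from Brook:
Brook: 0
Jorvik: 2  (via Brook)
Marden: 2  (via Brook)
Ulver: 3  (via Jorvik)
Arlen: 3  (via Marden)
Pirton: 3  (via Marden)
Irby: 4  (via Arlen)
Ravel: 5  (via Jorvik)
Tarn: 5  (via Arlen)
Eskin: 6  (via Arlen)
Garth: 7  (via Brook)
Linby: 8  (via Ravel)
Shortest route: Brook–Jorvik–Ravel–Linby = 8 min.

8 min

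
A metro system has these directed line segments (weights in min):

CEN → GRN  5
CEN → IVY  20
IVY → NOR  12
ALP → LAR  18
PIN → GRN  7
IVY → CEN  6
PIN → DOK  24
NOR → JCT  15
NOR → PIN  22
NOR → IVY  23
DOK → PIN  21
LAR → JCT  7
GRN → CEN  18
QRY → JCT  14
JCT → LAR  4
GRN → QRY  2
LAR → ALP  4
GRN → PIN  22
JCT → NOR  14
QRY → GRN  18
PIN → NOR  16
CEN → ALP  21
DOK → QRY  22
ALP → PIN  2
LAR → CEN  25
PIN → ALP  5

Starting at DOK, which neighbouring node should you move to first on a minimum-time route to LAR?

QRY

Enumerating some paths:
DOK → PIN → GRN → QRY → JCT → LAR: 21+7+2+14+4 = 48
DOK → PIN → ALP → LAR: 21+5+18 = 44
DOK → QRY → JCT → LAR: 22+14+4 = 40
DOK → PIN → NOR → JCT → LAR: 21+16+15+4 = 56
Cheapest is DOK → QRY → JCT → LAR at 40 min.
So from DOK the first move is to QRY.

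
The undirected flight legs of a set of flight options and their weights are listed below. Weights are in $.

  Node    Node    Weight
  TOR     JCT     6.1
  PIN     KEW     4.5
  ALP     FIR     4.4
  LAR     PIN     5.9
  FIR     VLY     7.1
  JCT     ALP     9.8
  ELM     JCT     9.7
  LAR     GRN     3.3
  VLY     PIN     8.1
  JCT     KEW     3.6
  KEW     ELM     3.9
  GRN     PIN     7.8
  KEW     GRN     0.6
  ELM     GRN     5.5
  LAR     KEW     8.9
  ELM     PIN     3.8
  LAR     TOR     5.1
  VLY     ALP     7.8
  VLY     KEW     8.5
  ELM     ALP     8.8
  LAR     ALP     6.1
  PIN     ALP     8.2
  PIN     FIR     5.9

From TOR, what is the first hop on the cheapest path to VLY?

Compare a few routes:
TOR–LAR–PIN–VLY: 5.1+5.9+8.1 = 19.1
TOR–LAR–GRN–KEW–VLY: 5.1+3.3+0.6+8.5 = 17.5
TOR–LAR–ALP–VLY: 5.1+6.1+7.8 = 19
TOR–JCT–KEW–VLY: 6.1+3.6+8.5 = 18.2
Cheapest is TOR–LAR–GRN–KEW–VLY at $17.5.
So from TOR the first move is to LAR.

LAR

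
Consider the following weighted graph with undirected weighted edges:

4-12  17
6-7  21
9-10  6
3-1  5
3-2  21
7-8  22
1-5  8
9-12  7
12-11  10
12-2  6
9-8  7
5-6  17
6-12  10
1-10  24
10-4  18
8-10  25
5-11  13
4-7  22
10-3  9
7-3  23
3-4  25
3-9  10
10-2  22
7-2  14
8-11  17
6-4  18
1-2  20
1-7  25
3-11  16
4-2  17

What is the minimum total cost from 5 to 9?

Candidate routes:
5 - 1 - 3 - 10 - 9: 8+5+9+6 = 28
5 - 1 - 3 - 9: 8+5+10 = 23
The minimum is 23 via 5 - 1 - 3 - 9.

23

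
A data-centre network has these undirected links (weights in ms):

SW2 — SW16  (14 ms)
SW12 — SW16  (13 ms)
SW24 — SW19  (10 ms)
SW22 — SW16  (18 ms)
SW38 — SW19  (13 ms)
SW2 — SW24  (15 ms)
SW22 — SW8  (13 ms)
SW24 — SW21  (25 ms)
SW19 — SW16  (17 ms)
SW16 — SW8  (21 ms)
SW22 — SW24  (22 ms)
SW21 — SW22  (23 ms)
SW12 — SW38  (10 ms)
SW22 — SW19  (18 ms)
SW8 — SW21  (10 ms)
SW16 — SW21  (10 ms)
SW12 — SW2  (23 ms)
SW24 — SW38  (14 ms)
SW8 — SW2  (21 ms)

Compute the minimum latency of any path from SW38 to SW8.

43 ms

Settle nodes by increasing distance from SW38:
SW38: 0
SW12: 10  (via SW38)
SW19: 13  (via SW38)
SW24: 14  (via SW38)
SW16: 23  (via SW12)
SW2: 29  (via SW24)
SW22: 31  (via SW19)
SW21: 33  (via SW16)
SW8: 43  (via SW21)
Shortest route: SW38 → SW12 → SW16 → SW21 → SW8 = 43 ms.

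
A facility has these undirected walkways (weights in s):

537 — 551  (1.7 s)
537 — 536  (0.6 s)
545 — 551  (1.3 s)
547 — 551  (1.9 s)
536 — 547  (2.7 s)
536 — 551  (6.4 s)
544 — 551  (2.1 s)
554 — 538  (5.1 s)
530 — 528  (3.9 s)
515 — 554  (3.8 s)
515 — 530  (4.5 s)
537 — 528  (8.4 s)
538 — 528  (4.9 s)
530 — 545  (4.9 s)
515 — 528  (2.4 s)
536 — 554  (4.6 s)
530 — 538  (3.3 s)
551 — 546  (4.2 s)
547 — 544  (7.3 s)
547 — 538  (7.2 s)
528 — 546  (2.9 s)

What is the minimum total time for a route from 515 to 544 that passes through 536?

12.8 s

Best 515 to 536: 515–554–536 costing 8.4
Shortest 536→544: 536–537–551–544 = 4.4
Total via 536: 8.4 + 4.4 = 12.8 s.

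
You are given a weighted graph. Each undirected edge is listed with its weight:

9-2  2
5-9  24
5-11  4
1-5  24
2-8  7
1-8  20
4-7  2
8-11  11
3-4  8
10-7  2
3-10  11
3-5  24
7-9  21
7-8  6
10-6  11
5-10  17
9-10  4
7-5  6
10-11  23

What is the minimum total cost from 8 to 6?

19

Candidate routes:
8–7–10–6: 6+2+11 = 19
8–2–9–10–6: 7+2+4+11 = 24
The minimum is 19 via 8–7–10–6.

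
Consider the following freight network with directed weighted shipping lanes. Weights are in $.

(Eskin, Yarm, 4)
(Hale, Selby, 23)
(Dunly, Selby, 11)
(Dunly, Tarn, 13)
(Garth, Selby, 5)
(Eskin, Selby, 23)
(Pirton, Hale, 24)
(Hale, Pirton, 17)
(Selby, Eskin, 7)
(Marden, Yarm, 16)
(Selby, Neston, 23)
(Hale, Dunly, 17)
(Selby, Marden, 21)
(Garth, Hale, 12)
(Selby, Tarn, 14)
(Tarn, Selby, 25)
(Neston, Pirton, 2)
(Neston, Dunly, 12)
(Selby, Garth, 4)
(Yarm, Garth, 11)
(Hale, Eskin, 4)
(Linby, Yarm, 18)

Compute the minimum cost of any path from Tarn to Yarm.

Candidate routes:
Tarn - Selby - Marden - Yarm: 25+21+16 = 62
Tarn - Selby - Eskin - Yarm: 25+7+4 = 36
Tarn - Selby - Garth - Hale - Eskin - Yarm: 25+4+12+4+4 = 49
Cheapest is Tarn - Selby - Eskin - Yarm at $36.

$36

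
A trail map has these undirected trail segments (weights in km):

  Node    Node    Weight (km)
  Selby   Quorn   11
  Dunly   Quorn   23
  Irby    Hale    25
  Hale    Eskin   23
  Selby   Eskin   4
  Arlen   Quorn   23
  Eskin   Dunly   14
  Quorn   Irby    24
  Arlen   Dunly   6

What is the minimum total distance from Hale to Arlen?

43 km

Candidate routes:
Hale - Eskin - Selby - Quorn - Arlen: 23+4+11+23 = 61
Hale - Eskin - Dunly - Arlen: 23+14+6 = 43
Cheapest is Hale - Eskin - Dunly - Arlen at 43 km.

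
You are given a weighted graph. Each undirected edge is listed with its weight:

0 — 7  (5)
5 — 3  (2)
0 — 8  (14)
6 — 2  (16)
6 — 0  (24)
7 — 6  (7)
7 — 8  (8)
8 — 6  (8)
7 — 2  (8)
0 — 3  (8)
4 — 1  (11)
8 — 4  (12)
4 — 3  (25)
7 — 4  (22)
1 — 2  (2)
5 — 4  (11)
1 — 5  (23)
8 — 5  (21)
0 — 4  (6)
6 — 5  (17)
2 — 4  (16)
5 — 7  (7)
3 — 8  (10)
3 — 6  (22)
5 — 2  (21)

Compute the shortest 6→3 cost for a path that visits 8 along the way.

18

Best 6 to 8: 6–8 costing 8
Shortest 8→3: 8–3 = 10
Total via 8: 8 + 10 = 18.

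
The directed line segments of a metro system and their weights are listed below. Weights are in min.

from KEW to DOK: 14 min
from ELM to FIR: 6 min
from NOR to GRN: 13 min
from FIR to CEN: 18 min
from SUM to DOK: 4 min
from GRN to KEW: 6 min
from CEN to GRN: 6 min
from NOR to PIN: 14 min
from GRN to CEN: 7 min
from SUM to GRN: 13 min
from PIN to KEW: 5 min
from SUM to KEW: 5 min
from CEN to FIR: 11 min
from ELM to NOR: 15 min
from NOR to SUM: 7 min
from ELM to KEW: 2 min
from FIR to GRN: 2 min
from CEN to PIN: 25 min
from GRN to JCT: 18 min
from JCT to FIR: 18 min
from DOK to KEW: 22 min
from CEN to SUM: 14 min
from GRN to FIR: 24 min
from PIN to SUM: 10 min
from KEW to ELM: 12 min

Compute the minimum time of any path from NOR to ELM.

24 min

Shortest distances from NOR:
NOR: 0
SUM: 7  (via NOR)
DOK: 11  (via SUM)
KEW: 12  (via SUM)
GRN: 13  (via NOR)
PIN: 14  (via NOR)
CEN: 20  (via GRN)
ELM: 24  (via KEW)
Shortest route: NOR–SUM–KEW–ELM = 24 min.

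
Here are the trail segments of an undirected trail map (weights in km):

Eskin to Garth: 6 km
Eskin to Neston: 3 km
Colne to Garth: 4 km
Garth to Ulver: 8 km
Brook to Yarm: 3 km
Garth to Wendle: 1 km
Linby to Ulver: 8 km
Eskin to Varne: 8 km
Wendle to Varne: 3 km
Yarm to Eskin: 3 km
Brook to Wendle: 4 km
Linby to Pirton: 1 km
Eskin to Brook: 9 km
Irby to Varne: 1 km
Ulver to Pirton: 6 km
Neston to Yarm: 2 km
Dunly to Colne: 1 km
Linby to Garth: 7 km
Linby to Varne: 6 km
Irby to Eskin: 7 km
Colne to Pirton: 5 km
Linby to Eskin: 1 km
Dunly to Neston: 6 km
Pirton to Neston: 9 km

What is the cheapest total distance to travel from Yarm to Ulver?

11 km

Candidate routes:
Yarm → Eskin → Linby → Ulver: 3+1+8 = 12
Yarm → Eskin → Linby → Pirton → Ulver: 3+1+1+6 = 11
Yarm → Neston → Eskin → Linby → Pirton → Ulver: 2+3+1+1+6 = 13
Cheapest is Yarm → Eskin → Linby → Pirton → Ulver at 11 km.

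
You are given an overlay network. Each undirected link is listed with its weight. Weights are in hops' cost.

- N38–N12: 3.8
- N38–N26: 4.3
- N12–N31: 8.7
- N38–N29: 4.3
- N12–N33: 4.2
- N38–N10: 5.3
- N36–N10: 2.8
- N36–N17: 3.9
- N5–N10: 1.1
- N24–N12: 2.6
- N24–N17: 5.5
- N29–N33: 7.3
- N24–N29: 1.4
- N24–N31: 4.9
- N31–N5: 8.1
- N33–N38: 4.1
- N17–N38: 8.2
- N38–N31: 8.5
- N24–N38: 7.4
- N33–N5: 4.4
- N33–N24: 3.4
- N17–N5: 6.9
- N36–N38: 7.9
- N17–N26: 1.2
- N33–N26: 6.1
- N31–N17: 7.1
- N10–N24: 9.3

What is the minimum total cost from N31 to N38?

8.5 hops' cost

Settle nodes by increasing distance from N31:
N31: 0
N24: 4.9  (via N31)
N29: 6.3  (via N24)
N17: 7.1  (via N31)
N12: 7.5  (via N24)
N5: 8.1  (via N31)
N33: 8.3  (via N24)
N26: 8.3  (via N17)
N38: 8.5  (via N31)
Shortest route: N31 → N38 = 8.5 hops' cost.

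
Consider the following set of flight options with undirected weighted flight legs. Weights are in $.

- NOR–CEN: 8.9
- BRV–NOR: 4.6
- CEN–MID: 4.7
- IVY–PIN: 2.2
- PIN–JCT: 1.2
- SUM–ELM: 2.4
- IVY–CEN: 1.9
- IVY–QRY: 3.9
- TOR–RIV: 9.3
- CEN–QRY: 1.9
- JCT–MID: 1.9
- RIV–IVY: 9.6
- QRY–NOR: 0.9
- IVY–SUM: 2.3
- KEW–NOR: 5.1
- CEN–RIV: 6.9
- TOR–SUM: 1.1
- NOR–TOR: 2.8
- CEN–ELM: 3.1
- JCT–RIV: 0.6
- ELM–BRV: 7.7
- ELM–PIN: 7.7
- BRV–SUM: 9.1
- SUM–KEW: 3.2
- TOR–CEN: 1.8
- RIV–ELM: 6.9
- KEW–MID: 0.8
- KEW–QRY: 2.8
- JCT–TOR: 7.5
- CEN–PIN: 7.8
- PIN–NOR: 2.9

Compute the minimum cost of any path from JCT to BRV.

Shortest distances from JCT:
JCT: 0
RIV: 0.6  (via JCT)
PIN: 1.2  (via JCT)
MID: 1.9  (via JCT)
KEW: 2.7  (via MID)
IVY: 3.4  (via PIN)
NOR: 4.1  (via PIN)
QRY: 5  (via NOR)
CEN: 5.3  (via IVY)
SUM: 5.7  (via IVY)
TOR: 6.8  (via SUM)
ELM: 7.5  (via RIV)
BRV: 8.7  (via NOR)
Shortest route: JCT–PIN–NOR–BRV = $8.7.

$8.7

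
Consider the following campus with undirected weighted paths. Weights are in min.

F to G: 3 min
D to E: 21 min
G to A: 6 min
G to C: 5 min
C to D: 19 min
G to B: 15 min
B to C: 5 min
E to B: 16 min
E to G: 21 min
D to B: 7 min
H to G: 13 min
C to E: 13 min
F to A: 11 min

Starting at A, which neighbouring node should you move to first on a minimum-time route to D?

G

Candidate routes:
A → G → C → B → D: 6+5+5+7 = 23
A → G → B → D: 6+15+7 = 28
The minimum is 23 min via A → G → C → B → D.
So from A the first move is to G.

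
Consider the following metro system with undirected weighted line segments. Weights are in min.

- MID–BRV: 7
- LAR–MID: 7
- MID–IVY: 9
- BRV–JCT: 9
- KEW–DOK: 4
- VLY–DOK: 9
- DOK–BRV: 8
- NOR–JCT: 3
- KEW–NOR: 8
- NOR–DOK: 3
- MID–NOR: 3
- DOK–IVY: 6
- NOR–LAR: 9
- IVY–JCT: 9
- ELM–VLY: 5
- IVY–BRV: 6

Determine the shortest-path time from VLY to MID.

15 min

Candidate routes:
VLY–DOK–IVY–MID: 9+6+9 = 24
VLY–DOK–NOR–MID: 9+3+3 = 15
The minimum is 15 min via VLY–DOK–NOR–MID.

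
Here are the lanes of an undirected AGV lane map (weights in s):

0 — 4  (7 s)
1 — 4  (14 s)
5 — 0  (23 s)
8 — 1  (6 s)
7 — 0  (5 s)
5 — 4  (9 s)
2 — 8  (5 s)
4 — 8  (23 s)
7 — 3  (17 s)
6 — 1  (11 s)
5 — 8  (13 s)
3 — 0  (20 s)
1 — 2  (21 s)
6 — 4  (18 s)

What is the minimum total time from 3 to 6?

45 s

Compare a few routes:
3–0–4–1–6: 20+7+14+11 = 52
3–0–4–6: 20+7+18 = 45
3–7–0–4–6: 17+5+7+18 = 47
The minimum is 45 s via 3–0–4–6.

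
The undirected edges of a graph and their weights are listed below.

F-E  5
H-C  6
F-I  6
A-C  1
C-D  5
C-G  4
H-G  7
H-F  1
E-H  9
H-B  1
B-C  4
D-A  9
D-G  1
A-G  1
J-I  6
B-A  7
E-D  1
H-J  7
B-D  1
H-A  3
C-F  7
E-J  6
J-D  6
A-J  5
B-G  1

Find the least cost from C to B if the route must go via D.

Shortest C→D: C → A → G → D = 3
Shortest D→B: D → B = 1
Total via D: 3 + 1 = 4.

4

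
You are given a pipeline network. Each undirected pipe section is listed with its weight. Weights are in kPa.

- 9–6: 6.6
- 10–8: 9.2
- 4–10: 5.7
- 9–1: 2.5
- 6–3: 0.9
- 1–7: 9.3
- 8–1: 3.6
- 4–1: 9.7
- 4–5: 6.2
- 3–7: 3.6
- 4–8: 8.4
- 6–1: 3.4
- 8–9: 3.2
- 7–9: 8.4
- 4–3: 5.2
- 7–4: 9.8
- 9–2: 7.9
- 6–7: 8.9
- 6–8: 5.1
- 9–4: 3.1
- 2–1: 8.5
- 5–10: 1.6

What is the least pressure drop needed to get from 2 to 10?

Settle nodes by increasing distance from 2:
2: 0
9: 7.9  (via 2)
1: 8.5  (via 2)
4: 11  (via 9)
8: 11.1  (via 9)
6: 11.9  (via 1)
3: 12.8  (via 6)
7: 16.3  (via 9)
10: 16.7  (via 4)
Shortest route: 2 → 9 → 4 → 10 = 16.7 kPa.

16.7 kPa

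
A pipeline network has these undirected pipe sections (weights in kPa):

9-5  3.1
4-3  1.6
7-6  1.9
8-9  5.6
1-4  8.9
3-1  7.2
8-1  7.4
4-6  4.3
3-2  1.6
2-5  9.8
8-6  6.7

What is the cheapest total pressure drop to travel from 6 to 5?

15.4 kPa

Running Dijkstra from 6:
6: 0
7: 1.9  (via 6)
4: 4.3  (via 6)
3: 5.9  (via 4)
8: 6.7  (via 6)
2: 7.5  (via 3)
9: 12.3  (via 8)
1: 13.1  (via 3)
5: 15.4  (via 9)
Shortest route: 6 → 8 → 9 → 5 = 15.4 kPa.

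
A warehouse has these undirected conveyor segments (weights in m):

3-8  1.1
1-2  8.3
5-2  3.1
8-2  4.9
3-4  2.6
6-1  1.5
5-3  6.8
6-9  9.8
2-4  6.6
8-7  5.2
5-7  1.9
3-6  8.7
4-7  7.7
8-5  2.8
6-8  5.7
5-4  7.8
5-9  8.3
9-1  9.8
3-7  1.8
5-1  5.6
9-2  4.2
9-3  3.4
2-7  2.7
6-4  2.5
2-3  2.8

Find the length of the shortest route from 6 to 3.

Running Dijkstra from 6:
6: 0
1: 1.5  (via 6)
4: 2.5  (via 6)
3: 5.1  (via 4)
Shortest route: 6 → 4 → 3 = 5.1 m.

5.1 m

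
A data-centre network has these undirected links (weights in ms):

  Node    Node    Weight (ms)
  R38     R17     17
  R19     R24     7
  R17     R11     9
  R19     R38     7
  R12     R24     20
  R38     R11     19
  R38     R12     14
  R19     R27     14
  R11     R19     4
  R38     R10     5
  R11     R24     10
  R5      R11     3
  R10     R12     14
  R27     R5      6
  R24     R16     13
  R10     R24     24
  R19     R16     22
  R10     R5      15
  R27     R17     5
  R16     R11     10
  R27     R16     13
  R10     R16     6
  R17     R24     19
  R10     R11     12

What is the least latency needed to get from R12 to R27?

33 ms

Running Dijkstra from R12:
R12: 0
R10: 14  (via R12)
R38: 14  (via R12)
R16: 20  (via R10)
R24: 20  (via R12)
R19: 21  (via R38)
R11: 25  (via R19)
R5: 28  (via R11)
R17: 31  (via R38)
R27: 33  (via R16)
Shortest route: R12–R10–R16–R27 = 33 ms.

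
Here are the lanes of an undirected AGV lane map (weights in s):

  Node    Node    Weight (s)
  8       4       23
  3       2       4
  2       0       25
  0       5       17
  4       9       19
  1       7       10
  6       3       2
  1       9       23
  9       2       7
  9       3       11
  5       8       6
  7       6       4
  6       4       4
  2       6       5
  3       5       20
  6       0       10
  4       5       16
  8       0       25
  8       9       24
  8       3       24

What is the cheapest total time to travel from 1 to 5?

Running Dijkstra from 1:
1: 0
7: 10  (via 1)
6: 14  (via 7)
3: 16  (via 6)
4: 18  (via 6)
2: 19  (via 6)
9: 23  (via 1)
0: 24  (via 6)
5: 34  (via 4)
Shortest route: 1 → 7 → 6 → 4 → 5 = 34 s.

34 s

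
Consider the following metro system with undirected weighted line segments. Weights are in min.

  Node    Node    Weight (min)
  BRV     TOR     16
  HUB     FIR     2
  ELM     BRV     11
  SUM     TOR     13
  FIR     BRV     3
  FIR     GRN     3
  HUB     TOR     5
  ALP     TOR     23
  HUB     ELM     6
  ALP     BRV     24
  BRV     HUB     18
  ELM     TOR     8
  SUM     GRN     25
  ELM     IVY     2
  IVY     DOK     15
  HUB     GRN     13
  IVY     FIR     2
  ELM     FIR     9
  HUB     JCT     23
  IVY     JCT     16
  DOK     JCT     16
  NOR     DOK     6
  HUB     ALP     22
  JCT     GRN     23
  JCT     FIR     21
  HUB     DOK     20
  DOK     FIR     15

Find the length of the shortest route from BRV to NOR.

Running Dijkstra from BRV:
BRV: 0
FIR: 3  (via BRV)
IVY: 5  (via FIR)
HUB: 5  (via FIR)
GRN: 6  (via FIR)
ELM: 7  (via IVY)
TOR: 10  (via HUB)
DOK: 18  (via FIR)
JCT: 21  (via IVY)
SUM: 23  (via TOR)
NOR: 24  (via DOK)
Shortest route: BRV–FIR–DOK–NOR = 24 min.

24 min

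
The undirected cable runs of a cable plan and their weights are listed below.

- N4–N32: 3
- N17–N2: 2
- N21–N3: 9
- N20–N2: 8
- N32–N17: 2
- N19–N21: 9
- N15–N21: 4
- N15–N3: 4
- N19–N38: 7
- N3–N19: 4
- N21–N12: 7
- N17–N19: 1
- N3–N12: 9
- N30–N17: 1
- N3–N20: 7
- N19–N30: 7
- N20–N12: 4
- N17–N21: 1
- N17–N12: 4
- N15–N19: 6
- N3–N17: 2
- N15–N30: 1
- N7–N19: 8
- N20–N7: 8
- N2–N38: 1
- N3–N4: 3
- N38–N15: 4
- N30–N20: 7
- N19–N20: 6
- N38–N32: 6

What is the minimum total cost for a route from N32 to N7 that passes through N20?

17

Shortest N32→N20: N32–N17–N19–N20 = 9
Best N20 to N7: N20–N7 costing 8
Total via N20: 9 + 8 = 17.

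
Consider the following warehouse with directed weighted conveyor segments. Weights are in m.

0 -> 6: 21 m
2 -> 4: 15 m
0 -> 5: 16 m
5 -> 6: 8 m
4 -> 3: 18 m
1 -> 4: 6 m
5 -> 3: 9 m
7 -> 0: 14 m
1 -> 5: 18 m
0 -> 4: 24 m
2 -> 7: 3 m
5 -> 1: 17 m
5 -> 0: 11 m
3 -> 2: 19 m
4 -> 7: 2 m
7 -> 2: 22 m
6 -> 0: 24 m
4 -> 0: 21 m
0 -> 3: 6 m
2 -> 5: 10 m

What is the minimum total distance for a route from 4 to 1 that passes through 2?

51 m

Shortest 4→2: 4 → 7 → 2 = 24
Best 2 to 1: 2 → 5 → 1 costing 27
Total via 2: 24 + 27 = 51 m.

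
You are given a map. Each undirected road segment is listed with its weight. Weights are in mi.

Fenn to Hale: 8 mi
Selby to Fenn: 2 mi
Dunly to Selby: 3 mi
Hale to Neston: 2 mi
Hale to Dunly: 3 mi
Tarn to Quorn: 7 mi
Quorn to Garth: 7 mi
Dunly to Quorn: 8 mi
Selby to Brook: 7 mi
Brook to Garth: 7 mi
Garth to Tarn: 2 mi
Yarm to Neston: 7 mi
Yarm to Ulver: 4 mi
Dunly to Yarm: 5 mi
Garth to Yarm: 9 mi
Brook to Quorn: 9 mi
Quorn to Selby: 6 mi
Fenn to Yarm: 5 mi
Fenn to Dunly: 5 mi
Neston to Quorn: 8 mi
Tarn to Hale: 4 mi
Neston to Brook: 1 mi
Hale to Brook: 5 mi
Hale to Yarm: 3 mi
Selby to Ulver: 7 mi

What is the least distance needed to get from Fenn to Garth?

14 mi

Enumerating some paths:
Fenn–Selby–Quorn–Garth: 2+6+7 = 15
Fenn–Yarm–Garth: 5+9 = 14
Fenn–Selby–Brook–Garth: 2+7+7 = 16
The minimum is 14 mi via Fenn–Yarm–Garth.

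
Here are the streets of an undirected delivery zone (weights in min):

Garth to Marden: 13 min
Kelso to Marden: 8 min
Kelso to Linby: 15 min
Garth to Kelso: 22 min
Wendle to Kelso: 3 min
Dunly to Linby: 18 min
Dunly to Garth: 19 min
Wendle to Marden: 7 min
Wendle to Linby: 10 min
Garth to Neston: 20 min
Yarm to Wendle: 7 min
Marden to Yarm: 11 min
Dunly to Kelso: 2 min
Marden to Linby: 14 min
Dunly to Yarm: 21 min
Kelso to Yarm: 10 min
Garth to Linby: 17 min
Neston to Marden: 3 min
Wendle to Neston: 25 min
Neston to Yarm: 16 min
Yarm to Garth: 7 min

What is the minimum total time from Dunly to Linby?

15 min

Shortest distances from Dunly:
Dunly: 0
Kelso: 2  (via Dunly)
Wendle: 5  (via Kelso)
Marden: 10  (via Kelso)
Yarm: 12  (via Kelso)
Neston: 13  (via Marden)
Linby: 15  (via Wendle)
Shortest route: Dunly → Kelso → Wendle → Linby = 15 min.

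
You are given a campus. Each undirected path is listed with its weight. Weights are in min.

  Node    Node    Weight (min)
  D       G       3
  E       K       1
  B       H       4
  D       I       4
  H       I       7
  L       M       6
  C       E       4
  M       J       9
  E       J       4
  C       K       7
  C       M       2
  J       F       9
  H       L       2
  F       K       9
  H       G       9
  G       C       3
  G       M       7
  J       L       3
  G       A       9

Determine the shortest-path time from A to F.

26 min

Settle nodes by increasing distance from A:
A: 0
G: 9  (via A)
C: 12  (via G)
D: 12  (via G)
M: 14  (via C)
E: 16  (via C)
I: 16  (via D)
K: 17  (via E)
H: 18  (via G)
J: 20  (via E)
L: 20  (via M)
B: 22  (via H)
F: 26  (via K)
Shortest route: A–G–C–E–K–F = 26 min.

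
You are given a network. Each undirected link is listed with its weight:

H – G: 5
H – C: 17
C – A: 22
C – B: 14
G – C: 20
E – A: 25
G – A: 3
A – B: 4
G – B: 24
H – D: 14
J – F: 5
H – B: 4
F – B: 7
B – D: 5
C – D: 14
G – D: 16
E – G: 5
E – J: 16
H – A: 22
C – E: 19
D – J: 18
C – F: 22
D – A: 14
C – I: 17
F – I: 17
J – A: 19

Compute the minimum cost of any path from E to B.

12

Candidate routes:
E - G - D - B: 5+16+5 = 26
E - G - A - B: 5+3+4 = 12
E - G - H - B: 5+5+4 = 14
Cheapest is E - G - A - B at 12.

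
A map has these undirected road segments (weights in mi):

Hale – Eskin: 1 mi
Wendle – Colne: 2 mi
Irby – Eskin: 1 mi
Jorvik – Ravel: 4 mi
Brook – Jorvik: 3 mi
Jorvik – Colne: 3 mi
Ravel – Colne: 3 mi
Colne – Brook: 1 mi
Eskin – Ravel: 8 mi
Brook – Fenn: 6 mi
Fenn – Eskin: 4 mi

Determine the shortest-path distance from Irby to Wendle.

14 mi

Running Dijkstra from Irby:
Irby: 0
Eskin: 1  (via Irby)
Hale: 2  (via Eskin)
Fenn: 5  (via Eskin)
Ravel: 9  (via Eskin)
Brook: 11  (via Fenn)
Colne: 12  (via Ravel)
Jorvik: 13  (via Ravel)
Wendle: 14  (via Colne)
Shortest route: Irby → Eskin → Ravel → Colne → Wendle = 14 mi.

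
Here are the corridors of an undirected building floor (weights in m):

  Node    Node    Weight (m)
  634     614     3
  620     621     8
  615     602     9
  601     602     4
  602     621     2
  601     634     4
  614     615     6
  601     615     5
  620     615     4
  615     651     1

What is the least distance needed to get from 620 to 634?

13 m

Candidate routes:
620–615–601–634: 4+5+4 = 13
620–621–602–601–634: 8+2+4+4 = 18
620–615–602–601–634: 4+9+4+4 = 21
The minimum is 13 m via 620–615–601–634.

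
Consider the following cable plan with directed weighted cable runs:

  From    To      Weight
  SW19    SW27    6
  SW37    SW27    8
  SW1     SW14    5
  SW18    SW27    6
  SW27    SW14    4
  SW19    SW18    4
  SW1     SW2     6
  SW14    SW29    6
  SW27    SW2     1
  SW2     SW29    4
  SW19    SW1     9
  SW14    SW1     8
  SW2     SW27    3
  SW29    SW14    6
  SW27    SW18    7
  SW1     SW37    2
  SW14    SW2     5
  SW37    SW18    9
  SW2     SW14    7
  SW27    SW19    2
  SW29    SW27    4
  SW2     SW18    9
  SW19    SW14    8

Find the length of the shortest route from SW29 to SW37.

16

Shortest distances from SW29:
SW29: 0
SW27: 4  (via SW29)
SW2: 5  (via SW27)
SW19: 6  (via SW27)
SW14: 6  (via SW29)
SW18: 10  (via SW19)
SW1: 14  (via SW14)
SW37: 16  (via SW1)
Shortest route: SW29–SW14–SW1–SW37 = 16.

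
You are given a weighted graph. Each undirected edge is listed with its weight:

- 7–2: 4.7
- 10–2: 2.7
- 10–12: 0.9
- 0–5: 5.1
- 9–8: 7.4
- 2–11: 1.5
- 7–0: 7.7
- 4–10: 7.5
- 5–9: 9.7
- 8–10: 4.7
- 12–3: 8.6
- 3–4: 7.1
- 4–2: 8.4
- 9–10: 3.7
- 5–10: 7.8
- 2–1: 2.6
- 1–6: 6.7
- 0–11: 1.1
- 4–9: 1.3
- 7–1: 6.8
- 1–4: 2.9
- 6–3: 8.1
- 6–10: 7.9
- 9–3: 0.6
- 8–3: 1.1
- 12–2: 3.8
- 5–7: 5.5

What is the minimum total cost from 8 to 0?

10

Shortest distances from 8:
8: 0
3: 1.1  (via 8)
9: 1.7  (via 3)
4: 3  (via 9)
10: 4.7  (via 8)
12: 5.6  (via 10)
1: 5.9  (via 4)
2: 7.4  (via 10)
11: 8.9  (via 2)
6: 9.2  (via 3)
0: 10  (via 11)
Shortest route: 8 → 10 → 2 → 11 → 0 = 10.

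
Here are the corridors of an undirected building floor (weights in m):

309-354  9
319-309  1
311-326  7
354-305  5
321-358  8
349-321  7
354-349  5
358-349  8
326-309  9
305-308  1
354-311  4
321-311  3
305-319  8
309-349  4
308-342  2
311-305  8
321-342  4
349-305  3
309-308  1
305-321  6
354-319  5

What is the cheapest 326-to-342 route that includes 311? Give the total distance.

14 m

Shortest 326→311: 326–311 = 7
Best 311 to 342: 311–321–342 costing 7
Total via 311: 7 + 7 = 14 m.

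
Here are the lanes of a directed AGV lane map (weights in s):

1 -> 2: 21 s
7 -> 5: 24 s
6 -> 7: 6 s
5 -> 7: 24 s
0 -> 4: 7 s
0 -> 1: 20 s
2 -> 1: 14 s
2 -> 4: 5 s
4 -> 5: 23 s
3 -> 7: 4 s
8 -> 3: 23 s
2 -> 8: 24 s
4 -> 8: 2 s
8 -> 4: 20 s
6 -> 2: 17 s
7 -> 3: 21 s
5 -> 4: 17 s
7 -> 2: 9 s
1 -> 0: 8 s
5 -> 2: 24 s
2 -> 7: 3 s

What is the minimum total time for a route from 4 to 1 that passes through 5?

Best 4 to 5: 4 → 5 costing 23
Best 5 to 1: 5 → 2 → 1 costing 38
Total via 5: 23 + 38 = 61 s.

61 s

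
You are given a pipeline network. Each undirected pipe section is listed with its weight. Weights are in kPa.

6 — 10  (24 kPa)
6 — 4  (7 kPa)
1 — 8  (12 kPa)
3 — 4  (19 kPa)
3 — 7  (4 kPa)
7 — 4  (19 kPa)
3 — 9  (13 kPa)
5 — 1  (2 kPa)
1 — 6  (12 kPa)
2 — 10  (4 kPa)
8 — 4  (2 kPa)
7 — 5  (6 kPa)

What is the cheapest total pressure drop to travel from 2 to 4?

35 kPa

Compare a few routes:
2 → 10 → 6 → 1 → 8 → 4: 4+24+12+12+2 = 54
2 → 10 → 6 → 1 → 5 → 7 → 4: 4+24+12+2+6+19 = 67
2 → 10 → 6 → 4: 4+24+7 = 35
The minimum is 35 kPa via 2 → 10 → 6 → 4.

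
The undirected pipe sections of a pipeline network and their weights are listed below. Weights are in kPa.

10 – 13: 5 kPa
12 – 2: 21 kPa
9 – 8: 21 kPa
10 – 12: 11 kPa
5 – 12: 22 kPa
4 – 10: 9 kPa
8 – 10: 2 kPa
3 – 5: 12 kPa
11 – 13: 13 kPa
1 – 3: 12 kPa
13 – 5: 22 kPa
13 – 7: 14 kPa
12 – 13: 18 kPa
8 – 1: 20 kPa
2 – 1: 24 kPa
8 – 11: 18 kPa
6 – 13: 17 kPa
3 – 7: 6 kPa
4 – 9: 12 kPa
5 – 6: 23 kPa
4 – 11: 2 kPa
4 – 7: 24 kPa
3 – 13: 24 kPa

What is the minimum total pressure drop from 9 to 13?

Shortest distances from 9:
9: 0
4: 12  (via 9)
11: 14  (via 4)
8: 21  (via 9)
10: 21  (via 4)
13: 26  (via 10)
Shortest route: 9–4–10–13 = 26 kPa.

26 kPa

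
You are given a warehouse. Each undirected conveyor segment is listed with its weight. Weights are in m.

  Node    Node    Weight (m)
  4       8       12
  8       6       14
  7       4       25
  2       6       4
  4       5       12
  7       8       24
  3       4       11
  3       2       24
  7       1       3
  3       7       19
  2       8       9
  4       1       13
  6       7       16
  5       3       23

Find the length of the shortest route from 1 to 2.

23 m

Compare a few routes:
1 - 4 - 8 - 2: 13+12+9 = 34
1 - 7 - 6 - 2: 3+16+4 = 23
The minimum is 23 m via 1 - 7 - 6 - 2.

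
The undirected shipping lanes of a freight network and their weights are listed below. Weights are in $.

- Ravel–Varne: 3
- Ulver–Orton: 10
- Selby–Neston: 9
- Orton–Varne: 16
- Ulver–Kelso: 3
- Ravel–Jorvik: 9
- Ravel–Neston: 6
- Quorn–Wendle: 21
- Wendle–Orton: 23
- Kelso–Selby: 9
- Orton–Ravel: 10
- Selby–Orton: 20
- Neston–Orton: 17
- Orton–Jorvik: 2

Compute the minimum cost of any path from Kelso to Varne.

$26

Running Dijkstra from Kelso:
Kelso: 0
Ulver: 3  (via Kelso)
Selby: 9  (via Kelso)
Orton: 13  (via Ulver)
Jorvik: 15  (via Orton)
Neston: 18  (via Selby)
Ravel: 23  (via Orton)
Varne: 26  (via Ravel)
Shortest route: Kelso–Ulver–Orton–Ravel–Varne = $26.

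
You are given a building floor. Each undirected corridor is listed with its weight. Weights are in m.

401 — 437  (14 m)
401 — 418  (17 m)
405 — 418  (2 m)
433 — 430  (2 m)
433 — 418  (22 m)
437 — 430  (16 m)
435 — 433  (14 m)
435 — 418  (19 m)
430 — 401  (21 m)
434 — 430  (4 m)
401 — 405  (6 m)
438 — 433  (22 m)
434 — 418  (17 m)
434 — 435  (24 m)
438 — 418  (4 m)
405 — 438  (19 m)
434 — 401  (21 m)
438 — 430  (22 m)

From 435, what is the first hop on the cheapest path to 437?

433

Enumerating some paths:
435–433–430–437: 14+2+16 = 32
435–418–401–437: 19+17+14 = 50
435–418–405–401–437: 19+2+6+14 = 41
435–434–430–437: 24+4+16 = 44
Cheapest is 435–433–430–437 at 32 m.
So from 435 the first move is to 433.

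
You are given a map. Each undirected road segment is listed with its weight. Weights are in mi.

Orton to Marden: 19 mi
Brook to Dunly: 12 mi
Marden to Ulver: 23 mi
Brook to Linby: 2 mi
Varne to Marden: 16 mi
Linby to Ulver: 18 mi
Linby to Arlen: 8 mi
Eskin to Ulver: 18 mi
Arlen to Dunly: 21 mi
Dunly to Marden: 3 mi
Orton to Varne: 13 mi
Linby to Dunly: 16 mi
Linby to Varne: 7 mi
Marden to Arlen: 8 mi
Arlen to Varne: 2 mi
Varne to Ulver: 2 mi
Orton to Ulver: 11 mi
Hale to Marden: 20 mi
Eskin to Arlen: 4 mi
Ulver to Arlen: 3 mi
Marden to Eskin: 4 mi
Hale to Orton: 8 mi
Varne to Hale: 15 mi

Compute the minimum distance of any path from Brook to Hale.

24 mi

Settle nodes by increasing distance from Brook:
Brook: 0
Linby: 2  (via Brook)
Varne: 9  (via Linby)
Arlen: 10  (via Linby)
Ulver: 11  (via Varne)
Dunly: 12  (via Brook)
Eskin: 14  (via Arlen)
Marden: 15  (via Dunly)
Orton: 22  (via Varne)
Hale: 24  (via Varne)
Shortest route: Brook → Linby → Varne → Hale = 24 mi.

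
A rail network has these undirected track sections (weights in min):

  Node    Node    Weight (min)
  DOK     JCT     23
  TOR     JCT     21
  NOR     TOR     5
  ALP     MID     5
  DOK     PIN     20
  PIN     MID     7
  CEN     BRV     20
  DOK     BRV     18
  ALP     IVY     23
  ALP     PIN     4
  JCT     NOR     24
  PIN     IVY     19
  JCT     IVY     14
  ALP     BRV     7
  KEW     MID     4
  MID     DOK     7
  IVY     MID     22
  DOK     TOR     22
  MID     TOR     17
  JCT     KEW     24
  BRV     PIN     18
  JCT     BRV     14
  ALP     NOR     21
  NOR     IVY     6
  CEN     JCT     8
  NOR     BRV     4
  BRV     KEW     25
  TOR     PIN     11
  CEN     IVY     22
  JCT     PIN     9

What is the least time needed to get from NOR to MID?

16 min

Shortest distances from NOR:
NOR: 0
BRV: 4  (via NOR)
TOR: 5  (via NOR)
IVY: 6  (via NOR)
ALP: 11  (via BRV)
PIN: 15  (via ALP)
MID: 16  (via ALP)
Shortest route: NOR → BRV → ALP → MID = 16 min.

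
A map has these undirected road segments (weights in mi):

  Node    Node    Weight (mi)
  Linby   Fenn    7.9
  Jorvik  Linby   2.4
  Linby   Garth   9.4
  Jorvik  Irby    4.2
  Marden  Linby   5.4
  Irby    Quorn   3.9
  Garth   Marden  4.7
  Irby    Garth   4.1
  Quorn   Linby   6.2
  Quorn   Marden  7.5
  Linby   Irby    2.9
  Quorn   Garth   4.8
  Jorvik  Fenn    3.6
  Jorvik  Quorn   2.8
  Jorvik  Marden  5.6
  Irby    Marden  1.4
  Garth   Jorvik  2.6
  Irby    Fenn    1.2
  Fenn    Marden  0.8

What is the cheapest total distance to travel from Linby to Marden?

4.3 mi

Settle nodes by increasing distance from Linby:
Linby: 0
Jorvik: 2.4  (via Linby)
Irby: 2.9  (via Linby)
Fenn: 4.1  (via Irby)
Marden: 4.3  (via Irby)
Shortest route: Linby → Irby → Marden = 4.3 mi.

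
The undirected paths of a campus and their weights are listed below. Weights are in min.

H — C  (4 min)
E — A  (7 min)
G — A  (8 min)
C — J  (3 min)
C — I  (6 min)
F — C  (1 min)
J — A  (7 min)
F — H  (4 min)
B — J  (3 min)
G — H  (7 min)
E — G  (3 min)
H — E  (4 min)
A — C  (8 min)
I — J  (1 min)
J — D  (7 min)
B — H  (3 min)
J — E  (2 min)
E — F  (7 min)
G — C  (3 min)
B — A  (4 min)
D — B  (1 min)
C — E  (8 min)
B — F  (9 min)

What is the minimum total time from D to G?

9 min

Candidate routes:
D - B - J - C - G: 1+3+3+3 = 10
D - B - J - E - G: 1+3+2+3 = 9
Cheapest is D - B - J - E - G at 9 min.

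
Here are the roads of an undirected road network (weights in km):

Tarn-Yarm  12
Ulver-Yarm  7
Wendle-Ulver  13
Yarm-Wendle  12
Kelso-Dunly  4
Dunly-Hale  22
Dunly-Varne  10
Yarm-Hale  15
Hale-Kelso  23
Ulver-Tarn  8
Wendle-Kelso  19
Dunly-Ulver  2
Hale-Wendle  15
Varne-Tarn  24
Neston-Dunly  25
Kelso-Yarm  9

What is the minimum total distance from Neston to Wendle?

Candidate routes:
Neston → Dunly → Ulver → Wendle: 25+2+13 = 40
Neston → Dunly → Ulver → Yarm → Wendle: 25+2+7+12 = 46
The minimum is 40 km via Neston → Dunly → Ulver → Wendle.

40 km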